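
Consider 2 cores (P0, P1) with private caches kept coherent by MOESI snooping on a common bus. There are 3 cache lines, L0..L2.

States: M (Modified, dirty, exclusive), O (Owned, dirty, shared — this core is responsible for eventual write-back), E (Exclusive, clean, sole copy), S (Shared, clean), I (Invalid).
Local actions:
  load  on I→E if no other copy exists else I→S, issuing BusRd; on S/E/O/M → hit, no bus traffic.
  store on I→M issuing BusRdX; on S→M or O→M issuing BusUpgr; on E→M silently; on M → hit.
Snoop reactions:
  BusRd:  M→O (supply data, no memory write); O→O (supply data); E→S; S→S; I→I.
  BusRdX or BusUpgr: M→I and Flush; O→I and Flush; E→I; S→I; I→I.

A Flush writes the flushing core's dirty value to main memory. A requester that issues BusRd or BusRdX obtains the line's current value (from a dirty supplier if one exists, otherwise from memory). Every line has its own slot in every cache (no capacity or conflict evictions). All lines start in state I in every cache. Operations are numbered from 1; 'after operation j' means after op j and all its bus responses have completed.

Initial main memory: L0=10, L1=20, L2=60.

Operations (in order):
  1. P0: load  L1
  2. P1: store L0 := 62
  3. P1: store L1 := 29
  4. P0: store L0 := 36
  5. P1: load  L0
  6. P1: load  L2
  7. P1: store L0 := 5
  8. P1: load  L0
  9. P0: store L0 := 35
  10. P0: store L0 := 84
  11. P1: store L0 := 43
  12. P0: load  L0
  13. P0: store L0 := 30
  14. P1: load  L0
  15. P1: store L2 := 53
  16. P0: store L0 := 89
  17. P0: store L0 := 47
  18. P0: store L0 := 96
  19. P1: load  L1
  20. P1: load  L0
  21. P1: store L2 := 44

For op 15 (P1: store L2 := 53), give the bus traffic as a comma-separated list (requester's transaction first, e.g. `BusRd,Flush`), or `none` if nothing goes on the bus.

step 1: P0: load  L1  ⟶  EI  (L1)  txn=BusRd  M[L1]=20
step 2: P1: store L0 := 62  ⟶  IM  (L0)  txn=BusRdX  M[L0]=10
step 3: P1: store L1 := 29  ⟶  IM  (L1)  txn=BusRdX  M[L1]=20
step 4: P0: store L0 := 36  ⟶  MI  (L0)  txn=BusRdX+Flush  M[L0]=62
step 5: P1: load  L0  ⟶  OS  (L0)  txn=BusRd  M[L0]=62
step 6: P1: load  L2  ⟶  IE  (L2)  txn=BusRd  M[L2]=60
step 7: P1: store L0 := 5  ⟶  IM  (L0)  txn=BusUpgr+Flush  M[L0]=36
step 8: P1: load  L0  ⟶  IM  (L0)  txn=∅  M[L0]=36
step 9: P0: store L0 := 35  ⟶  MI  (L0)  txn=BusRdX+Flush  M[L0]=5
step 10: P0: store L0 := 84  ⟶  MI  (L0)  txn=∅  M[L0]=5
step 11: P1: store L0 := 43  ⟶  IM  (L0)  txn=BusRdX+Flush  M[L0]=84
step 12: P0: load  L0  ⟶  SO  (L0)  txn=BusRd  M[L0]=84
step 13: P0: store L0 := 30  ⟶  MI  (L0)  txn=BusUpgr+Flush  M[L0]=43
step 14: P1: load  L0  ⟶  OS  (L0)  txn=BusRd  M[L0]=43
step 15: P1: store L2 := 53  ⟶  IM  (L2)  txn=∅  M[L2]=60
step 16: P0: store L0 := 89  ⟶  MI  (L0)  txn=BusUpgr  M[L0]=43
step 17: P0: store L0 := 47  ⟶  MI  (L0)  txn=∅  M[L0]=43
step 18: P0: store L0 := 96  ⟶  MI  (L0)  txn=∅  M[L0]=43
step 19: P1: load  L1  ⟶  IM  (L1)  txn=∅  M[L1]=20
step 20: P1: load  L0  ⟶  OS  (L0)  txn=BusRd  M[L0]=43
step 21: P1: store L2 := 44  ⟶  IM  (L2)  txn=∅  M[L2]=60

bus = none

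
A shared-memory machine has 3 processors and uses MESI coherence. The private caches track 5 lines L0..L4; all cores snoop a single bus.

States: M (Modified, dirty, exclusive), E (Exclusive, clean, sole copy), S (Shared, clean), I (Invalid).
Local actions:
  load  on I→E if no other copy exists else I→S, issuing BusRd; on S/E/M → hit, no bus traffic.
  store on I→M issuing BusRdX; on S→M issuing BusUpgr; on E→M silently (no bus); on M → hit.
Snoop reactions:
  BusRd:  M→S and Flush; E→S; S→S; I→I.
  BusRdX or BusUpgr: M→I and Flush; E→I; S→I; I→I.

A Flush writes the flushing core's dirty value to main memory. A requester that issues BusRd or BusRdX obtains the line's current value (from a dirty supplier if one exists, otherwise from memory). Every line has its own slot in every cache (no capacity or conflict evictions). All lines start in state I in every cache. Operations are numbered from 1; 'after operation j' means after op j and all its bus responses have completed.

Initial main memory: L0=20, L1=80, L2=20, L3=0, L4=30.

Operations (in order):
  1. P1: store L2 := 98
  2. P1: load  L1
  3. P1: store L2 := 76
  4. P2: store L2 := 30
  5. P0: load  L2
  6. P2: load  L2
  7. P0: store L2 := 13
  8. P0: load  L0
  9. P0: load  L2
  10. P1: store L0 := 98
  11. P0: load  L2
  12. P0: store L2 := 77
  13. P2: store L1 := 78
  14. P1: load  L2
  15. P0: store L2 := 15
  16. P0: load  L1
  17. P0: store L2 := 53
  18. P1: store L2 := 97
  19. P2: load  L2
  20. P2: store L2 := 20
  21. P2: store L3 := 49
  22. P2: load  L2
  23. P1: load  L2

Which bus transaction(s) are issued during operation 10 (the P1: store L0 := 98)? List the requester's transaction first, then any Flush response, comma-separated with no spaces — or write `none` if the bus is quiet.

bus = BusRdX

[1] P1: store L2 := 98 | P0:I, P1:M(98), P2:I | bus: BusRdX
[2] P1: load  L1 | P0:I, P1:E(80), P2:I | bus: BusRd
[3] P1: store L2 := 76 | P0:I, P1:M(76), P2:I | bus: none
[4] P2: store L2 := 30 | P0:I, P1:I, P2:M(30) | bus: BusRdX,Flush
[5] P0: load  L2 | P0:S(30), P1:I, P2:S(30) | bus: BusRd,Flush
[6] P2: load  L2 | P0:S(30), P1:I, P2:S(30) | bus: none
[7] P0: store L2 := 13 | P0:M(13), P1:I, P2:I | bus: BusUpgr
[8] P0: load  L0 | P0:E(20), P1:I, P2:I | bus: BusRd
[9] P0: load  L2 | P0:M(13), P1:I, P2:I | bus: none
[10] P1: store L0 := 98 | P0:I, P1:M(98), P2:I | bus: BusRdX
[11] P0: load  L2 | P0:M(13), P1:I, P2:I | bus: none
[12] P0: store L2 := 77 | P0:M(77), P1:I, P2:I | bus: none
[13] P2: store L1 := 78 | P0:I, P1:I, P2:M(78) | bus: BusRdX
[14] P1: load  L2 | P0:S(77), P1:S(77), P2:I | bus: BusRd,Flush
[15] P0: store L2 := 15 | P0:M(15), P1:I, P2:I | bus: BusUpgr
[16] P0: load  L1 | P0:S(78), P1:I, P2:S(78) | bus: BusRd,Flush
[17] P0: store L2 := 53 | P0:M(53), P1:I, P2:I | bus: none
[18] P1: store L2 := 97 | P0:I, P1:M(97), P2:I | bus: BusRdX,Flush
[19] P2: load  L2 | P0:I, P1:S(97), P2:S(97) | bus: BusRd,Flush
[20] P2: store L2 := 20 | P0:I, P1:I, P2:M(20) | bus: BusUpgr
[21] P2: store L3 := 49 | P0:I, P1:I, P2:M(49) | bus: BusRdX
[22] P2: load  L2 | P0:I, P1:I, P2:M(20) | bus: none
[23] P1: load  L2 | P0:I, P1:S(20), P2:S(20) | bus: BusRd,Flush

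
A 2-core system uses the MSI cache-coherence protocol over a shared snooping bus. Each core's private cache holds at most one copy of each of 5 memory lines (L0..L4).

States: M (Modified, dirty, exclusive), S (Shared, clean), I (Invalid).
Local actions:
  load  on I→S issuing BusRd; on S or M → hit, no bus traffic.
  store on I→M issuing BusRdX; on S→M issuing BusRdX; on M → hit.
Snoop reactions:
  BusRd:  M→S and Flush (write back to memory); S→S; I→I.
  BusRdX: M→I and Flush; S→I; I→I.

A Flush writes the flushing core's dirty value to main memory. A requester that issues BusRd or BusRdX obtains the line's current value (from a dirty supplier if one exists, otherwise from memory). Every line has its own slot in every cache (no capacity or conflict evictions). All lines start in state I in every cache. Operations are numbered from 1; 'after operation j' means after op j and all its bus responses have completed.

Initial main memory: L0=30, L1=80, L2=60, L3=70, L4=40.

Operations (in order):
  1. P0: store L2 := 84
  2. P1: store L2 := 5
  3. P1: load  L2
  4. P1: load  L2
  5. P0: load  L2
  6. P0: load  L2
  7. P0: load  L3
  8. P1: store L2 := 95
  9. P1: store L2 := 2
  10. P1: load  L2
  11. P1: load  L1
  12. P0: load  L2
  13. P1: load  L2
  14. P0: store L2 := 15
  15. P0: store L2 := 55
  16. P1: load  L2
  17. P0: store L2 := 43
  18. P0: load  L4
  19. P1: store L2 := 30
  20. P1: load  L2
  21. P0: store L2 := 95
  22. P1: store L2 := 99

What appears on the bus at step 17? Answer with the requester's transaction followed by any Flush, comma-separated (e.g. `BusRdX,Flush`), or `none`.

step 1: P0: store L2 := 84  ⟶  MI  (L2)  txn=BusRdX  M[L2]=60
step 2: P1: store L2 := 5  ⟶  IM  (L2)  txn=BusRdX+Flush  M[L2]=84
step 3: P1: load  L2  ⟶  IM  (L2)  txn=∅  M[L2]=84
step 4: P1: load  L2  ⟶  IM  (L2)  txn=∅  M[L2]=84
step 5: P0: load  L2  ⟶  SS  (L2)  txn=BusRd+Flush  M[L2]=5
step 6: P0: load  L2  ⟶  SS  (L2)  txn=∅  M[L2]=5
step 7: P0: load  L3  ⟶  SI  (L3)  txn=BusRd  M[L3]=70
step 8: P1: store L2 := 95  ⟶  IM  (L2)  txn=BusRdX  M[L2]=5
step 9: P1: store L2 := 2  ⟶  IM  (L2)  txn=∅  M[L2]=5
step 10: P1: load  L2  ⟶  IM  (L2)  txn=∅  M[L2]=5
step 11: P1: load  L1  ⟶  IS  (L1)  txn=BusRd  M[L1]=80
step 12: P0: load  L2  ⟶  SS  (L2)  txn=BusRd+Flush  M[L2]=2
step 13: P1: load  L2  ⟶  SS  (L2)  txn=∅  M[L2]=2
step 14: P0: store L2 := 15  ⟶  MI  (L2)  txn=BusRdX  M[L2]=2
step 15: P0: store L2 := 55  ⟶  MI  (L2)  txn=∅  M[L2]=2
step 16: P1: load  L2  ⟶  SS  (L2)  txn=BusRd+Flush  M[L2]=55
step 17: P0: store L2 := 43  ⟶  MI  (L2)  txn=BusRdX  M[L2]=55
step 18: P0: load  L4  ⟶  SI  (L4)  txn=BusRd  M[L4]=40
step 19: P1: store L2 := 30  ⟶  IM  (L2)  txn=BusRdX+Flush  M[L2]=43
step 20: P1: load  L2  ⟶  IM  (L2)  txn=∅  M[L2]=43
step 21: P0: store L2 := 95  ⟶  MI  (L2)  txn=BusRdX+Flush  M[L2]=30
step 22: P1: store L2 := 99  ⟶  IM  (L2)  txn=BusRdX+Flush  M[L2]=95

bus = BusRdX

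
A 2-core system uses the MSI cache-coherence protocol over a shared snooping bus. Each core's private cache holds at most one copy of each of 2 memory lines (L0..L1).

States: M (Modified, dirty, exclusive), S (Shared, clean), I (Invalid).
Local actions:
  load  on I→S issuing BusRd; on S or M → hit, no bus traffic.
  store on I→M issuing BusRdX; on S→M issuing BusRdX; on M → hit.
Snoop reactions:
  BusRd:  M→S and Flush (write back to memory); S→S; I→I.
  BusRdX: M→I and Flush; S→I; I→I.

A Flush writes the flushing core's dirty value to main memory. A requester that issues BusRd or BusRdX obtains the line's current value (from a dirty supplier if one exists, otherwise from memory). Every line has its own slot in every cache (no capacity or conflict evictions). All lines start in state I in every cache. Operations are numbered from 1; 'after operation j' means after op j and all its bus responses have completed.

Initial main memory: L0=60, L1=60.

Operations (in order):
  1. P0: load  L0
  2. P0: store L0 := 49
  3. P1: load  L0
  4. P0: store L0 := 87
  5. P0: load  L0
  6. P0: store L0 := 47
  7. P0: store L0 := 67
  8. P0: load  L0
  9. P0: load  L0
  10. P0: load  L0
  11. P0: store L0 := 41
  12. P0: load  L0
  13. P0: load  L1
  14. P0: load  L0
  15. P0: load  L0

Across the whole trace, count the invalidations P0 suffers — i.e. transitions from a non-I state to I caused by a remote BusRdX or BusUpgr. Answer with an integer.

invalidations = 0

step 1: P0: load  L0  ⟶  SI  (L0)  txn=BusRd  M[L0]=60
step 2: P0: store L0 := 49  ⟶  MI  (L0)  txn=BusRdX  M[L0]=60
step 3: P1: load  L0  ⟶  SS  (L0)  txn=BusRd+Flush  M[L0]=49
step 4: P0: store L0 := 87  ⟶  MI  (L0)  txn=BusRdX  M[L0]=49
step 5: P0: load  L0  ⟶  MI  (L0)  txn=∅  M[L0]=49
step 6: P0: store L0 := 47  ⟶  MI  (L0)  txn=∅  M[L0]=49
step 7: P0: store L0 := 67  ⟶  MI  (L0)  txn=∅  M[L0]=49
step 8: P0: load  L0  ⟶  MI  (L0)  txn=∅  M[L0]=49
step 9: P0: load  L0  ⟶  MI  (L0)  txn=∅  M[L0]=49
step 10: P0: load  L0  ⟶  MI  (L0)  txn=∅  M[L0]=49
step 11: P0: store L0 := 41  ⟶  MI  (L0)  txn=∅  M[L0]=49
step 12: P0: load  L0  ⟶  MI  (L0)  txn=∅  M[L0]=49
step 13: P0: load  L1  ⟶  SI  (L1)  txn=BusRd  M[L1]=60
step 14: P0: load  L0  ⟶  MI  (L0)  txn=∅  M[L0]=49
step 15: P0: load  L0  ⟶  MI  (L0)  txn=∅  M[L0]=49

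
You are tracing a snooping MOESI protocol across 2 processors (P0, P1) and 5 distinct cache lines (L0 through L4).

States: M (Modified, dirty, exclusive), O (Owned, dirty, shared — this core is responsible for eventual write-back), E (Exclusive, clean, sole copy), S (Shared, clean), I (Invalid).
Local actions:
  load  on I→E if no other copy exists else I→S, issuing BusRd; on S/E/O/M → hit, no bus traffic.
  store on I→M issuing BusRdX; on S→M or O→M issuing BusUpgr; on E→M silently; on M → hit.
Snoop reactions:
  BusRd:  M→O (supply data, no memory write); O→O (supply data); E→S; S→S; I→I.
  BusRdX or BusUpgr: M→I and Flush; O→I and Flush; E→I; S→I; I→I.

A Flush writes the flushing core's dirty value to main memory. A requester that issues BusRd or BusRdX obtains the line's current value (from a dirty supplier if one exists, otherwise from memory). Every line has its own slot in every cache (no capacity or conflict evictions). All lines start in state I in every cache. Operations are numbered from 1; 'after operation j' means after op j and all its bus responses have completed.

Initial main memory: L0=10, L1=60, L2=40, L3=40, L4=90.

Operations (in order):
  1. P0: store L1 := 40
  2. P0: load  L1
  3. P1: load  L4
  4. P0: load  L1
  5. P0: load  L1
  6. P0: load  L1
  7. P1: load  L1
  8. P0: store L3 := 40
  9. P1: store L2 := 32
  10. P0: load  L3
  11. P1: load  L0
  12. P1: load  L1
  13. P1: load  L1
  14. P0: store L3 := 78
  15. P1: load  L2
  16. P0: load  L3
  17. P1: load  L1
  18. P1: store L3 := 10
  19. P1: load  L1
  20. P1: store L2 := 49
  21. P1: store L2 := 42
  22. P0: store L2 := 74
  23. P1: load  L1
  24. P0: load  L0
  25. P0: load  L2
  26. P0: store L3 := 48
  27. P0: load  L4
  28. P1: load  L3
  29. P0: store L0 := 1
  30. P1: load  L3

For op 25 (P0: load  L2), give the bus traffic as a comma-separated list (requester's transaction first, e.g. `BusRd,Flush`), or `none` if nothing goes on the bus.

bus = none

1. P0: store L1 := 40  bus=[BusRdX]  L1: P0=M P1=I  mem[L1]=60
2. P0: load  L1  bus=[-]  L1: P0=M P1=I  mem[L1]=60
3. P1: load  L4  bus=[BusRd]  L4: P0=I P1=E  mem[L4]=90
4. P0: load  L1  bus=[-]  L1: P0=M P1=I  mem[L1]=60
5. P0: load  L1  bus=[-]  L1: P0=M P1=I  mem[L1]=60
6. P0: load  L1  bus=[-]  L1: P0=M P1=I  mem[L1]=60
7. P1: load  L1  bus=[BusRd]  L1: P0=O P1=S  mem[L1]=60
8. P0: store L3 := 40  bus=[BusRdX]  L3: P0=M P1=I  mem[L3]=40
9. P1: store L2 := 32  bus=[BusRdX]  L2: P0=I P1=M  mem[L2]=40
10. P0: load  L3  bus=[-]  L3: P0=M P1=I  mem[L3]=40
11. P1: load  L0  bus=[BusRd]  L0: P0=I P1=E  mem[L0]=10
12. P1: load  L1  bus=[-]  L1: P0=O P1=S  mem[L1]=60
13. P1: load  L1  bus=[-]  L1: P0=O P1=S  mem[L1]=60
14. P0: store L3 := 78  bus=[-]  L3: P0=M P1=I  mem[L3]=40
15. P1: load  L2  bus=[-]  L2: P0=I P1=M  mem[L2]=40
16. P0: load  L3  bus=[-]  L3: P0=M P1=I  mem[L3]=40
17. P1: load  L1  bus=[-]  L1: P0=O P1=S  mem[L1]=60
18. P1: store L3 := 10  bus=[BusRdX,Flush]  L3: P0=I P1=M  mem[L3]=78
19. P1: load  L1  bus=[-]  L1: P0=O P1=S  mem[L1]=60
20. P1: store L2 := 49  bus=[-]  L2: P0=I P1=M  mem[L2]=40
21. P1: store L2 := 42  bus=[-]  L2: P0=I P1=M  mem[L2]=40
22. P0: store L2 := 74  bus=[BusRdX,Flush]  L2: P0=M P1=I  mem[L2]=42
23. P1: load  L1  bus=[-]  L1: P0=O P1=S  mem[L1]=60
24. P0: load  L0  bus=[BusRd]  L0: P0=S P1=S  mem[L0]=10
25. P0: load  L2  bus=[-]  L2: P0=M P1=I  mem[L2]=42
26. P0: store L3 := 48  bus=[BusRdX,Flush]  L3: P0=M P1=I  mem[L3]=10
27. P0: load  L4  bus=[BusRd]  L4: P0=S P1=S  mem[L4]=90
28. P1: load  L3  bus=[BusRd]  L3: P0=O P1=S  mem[L3]=10
29. P0: store L0 := 1  bus=[BusUpgr]  L0: P0=M P1=I  mem[L0]=10
30. P1: load  L3  bus=[-]  L3: P0=O P1=S  mem[L3]=10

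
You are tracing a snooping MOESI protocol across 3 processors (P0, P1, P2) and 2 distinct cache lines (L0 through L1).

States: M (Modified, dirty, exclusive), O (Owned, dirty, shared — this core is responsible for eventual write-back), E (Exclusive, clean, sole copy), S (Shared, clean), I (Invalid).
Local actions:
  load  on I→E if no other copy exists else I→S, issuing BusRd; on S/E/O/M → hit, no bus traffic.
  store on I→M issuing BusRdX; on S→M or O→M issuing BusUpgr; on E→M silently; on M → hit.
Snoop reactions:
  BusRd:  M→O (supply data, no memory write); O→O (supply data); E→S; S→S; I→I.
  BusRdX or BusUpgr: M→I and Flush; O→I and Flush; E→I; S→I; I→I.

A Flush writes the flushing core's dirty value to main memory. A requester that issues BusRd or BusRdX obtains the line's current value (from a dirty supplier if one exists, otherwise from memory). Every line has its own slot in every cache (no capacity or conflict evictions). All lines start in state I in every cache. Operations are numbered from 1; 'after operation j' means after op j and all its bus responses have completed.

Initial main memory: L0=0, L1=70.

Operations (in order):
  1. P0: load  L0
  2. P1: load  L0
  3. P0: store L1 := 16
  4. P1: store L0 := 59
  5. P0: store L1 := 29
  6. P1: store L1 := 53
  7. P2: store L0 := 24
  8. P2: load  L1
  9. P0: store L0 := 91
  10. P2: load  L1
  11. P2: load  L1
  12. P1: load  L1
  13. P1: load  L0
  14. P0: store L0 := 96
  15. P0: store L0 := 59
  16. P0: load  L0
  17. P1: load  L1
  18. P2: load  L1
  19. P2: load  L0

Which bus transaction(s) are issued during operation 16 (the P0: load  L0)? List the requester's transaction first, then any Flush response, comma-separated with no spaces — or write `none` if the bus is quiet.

[1] P0: load  L0 | P0:E(0), P1:I, P2:I | bus: BusRd
[2] P1: load  L0 | P0:S(0), P1:S(0), P2:I | bus: BusRd
[3] P0: store L1 := 16 | P0:M(16), P1:I, P2:I | bus: BusRdX
[4] P1: store L0 := 59 | P0:I, P1:M(59), P2:I | bus: BusUpgr
[5] P0: store L1 := 29 | P0:M(29), P1:I, P2:I | bus: none
[6] P1: store L1 := 53 | P0:I, P1:M(53), P2:I | bus: BusRdX,Flush
[7] P2: store L0 := 24 | P0:I, P1:I, P2:M(24) | bus: BusRdX,Flush
[8] P2: load  L1 | P0:I, P1:O(53), P2:S(53) | bus: BusRd
[9] P0: store L0 := 91 | P0:M(91), P1:I, P2:I | bus: BusRdX,Flush
[10] P2: load  L1 | P0:I, P1:O(53), P2:S(53) | bus: none
[11] P2: load  L1 | P0:I, P1:O(53), P2:S(53) | bus: none
[12] P1: load  L1 | P0:I, P1:O(53), P2:S(53) | bus: none
[13] P1: load  L0 | P0:O(91), P1:S(91), P2:I | bus: BusRd
[14] P0: store L0 := 96 | P0:M(96), P1:I, P2:I | bus: BusUpgr
[15] P0: store L0 := 59 | P0:M(59), P1:I, P2:I | bus: none
[16] P0: load  L0 | P0:M(59), P1:I, P2:I | bus: none
[17] P1: load  L1 | P0:I, P1:O(53), P2:S(53) | bus: none
[18] P2: load  L1 | P0:I, P1:O(53), P2:S(53) | bus: none
[19] P2: load  L0 | P0:O(59), P1:I, P2:S(59) | bus: BusRd

bus = none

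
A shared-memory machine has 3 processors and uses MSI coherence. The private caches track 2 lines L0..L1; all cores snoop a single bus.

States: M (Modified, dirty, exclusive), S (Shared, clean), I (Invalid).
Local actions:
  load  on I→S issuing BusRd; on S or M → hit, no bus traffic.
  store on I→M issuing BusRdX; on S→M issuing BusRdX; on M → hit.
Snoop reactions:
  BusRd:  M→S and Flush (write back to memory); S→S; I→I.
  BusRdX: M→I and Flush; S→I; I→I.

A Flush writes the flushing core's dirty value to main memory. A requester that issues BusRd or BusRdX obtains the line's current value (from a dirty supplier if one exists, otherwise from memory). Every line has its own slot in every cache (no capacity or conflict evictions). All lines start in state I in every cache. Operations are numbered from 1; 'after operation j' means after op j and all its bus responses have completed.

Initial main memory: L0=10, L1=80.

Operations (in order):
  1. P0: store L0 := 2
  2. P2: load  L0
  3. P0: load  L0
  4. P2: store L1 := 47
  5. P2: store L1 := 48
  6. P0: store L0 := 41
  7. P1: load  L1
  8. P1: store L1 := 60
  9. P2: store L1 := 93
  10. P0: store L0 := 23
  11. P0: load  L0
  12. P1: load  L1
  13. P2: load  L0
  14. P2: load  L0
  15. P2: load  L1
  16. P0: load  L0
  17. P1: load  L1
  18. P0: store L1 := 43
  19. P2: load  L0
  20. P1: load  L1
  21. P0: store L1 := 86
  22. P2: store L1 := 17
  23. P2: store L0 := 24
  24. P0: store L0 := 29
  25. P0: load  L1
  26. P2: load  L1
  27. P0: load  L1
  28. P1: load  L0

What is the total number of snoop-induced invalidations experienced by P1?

invalidations = 3

  op1 P0: store L0 := 2 → M/I/I on L0; bus BusRdX; mem=10
  op2 P2: load  L0 → S/I/S on L0; bus BusRd Flush; mem=2
  op3 P0: load  L0 → S/I/S on L0; bus (none); mem=2
  op4 P2: store L1 := 47 → I/I/M on L1; bus BusRdX; mem=80
  op5 P2: store L1 := 48 → I/I/M on L1; bus (none); mem=80
  op6 P0: store L0 := 41 → M/I/I on L0; bus BusRdX; mem=2
  op7 P1: load  L1 → I/S/S on L1; bus BusRd Flush; mem=48
  op8 P1: store L1 := 60 → I/M/I on L1; bus BusRdX; mem=48
  op9 P2: store L1 := 93 → I/I/M on L1; bus BusRdX Flush; mem=60
  op10 P0: store L0 := 23 → M/I/I on L0; bus (none); mem=2
  op11 P0: load  L0 → M/I/I on L0; bus (none); mem=2
  op12 P1: load  L1 → I/S/S on L1; bus BusRd Flush; mem=93
  op13 P2: load  L0 → S/I/S on L0; bus BusRd Flush; mem=23
  op14 P2: load  L0 → S/I/S on L0; bus (none); mem=23
  op15 P2: load  L1 → I/S/S on L1; bus (none); mem=93
  op16 P0: load  L0 → S/I/S on L0; bus (none); mem=23
  op17 P1: load  L1 → I/S/S on L1; bus (none); mem=93
  op18 P0: store L1 := 43 → M/I/I on L1; bus BusRdX; mem=93
  op19 P2: load  L0 → S/I/S on L0; bus (none); mem=23
  op20 P1: load  L1 → S/S/I on L1; bus BusRd Flush; mem=43
  op21 P0: store L1 := 86 → M/I/I on L1; bus BusRdX; mem=43
  op22 P2: store L1 := 17 → I/I/M on L1; bus BusRdX Flush; mem=86
  op23 P2: store L0 := 24 → I/I/M on L0; bus BusRdX; mem=23
  op24 P0: store L0 := 29 → M/I/I on L0; bus BusRdX Flush; mem=24
  op25 P0: load  L1 → S/I/S on L1; bus BusRd Flush; mem=17
  op26 P2: load  L1 → S/I/S on L1; bus (none); mem=17
  op27 P0: load  L1 → S/I/S on L1; bus (none); mem=17
  op28 P1: load  L0 → S/S/I on L0; bus BusRd Flush; mem=29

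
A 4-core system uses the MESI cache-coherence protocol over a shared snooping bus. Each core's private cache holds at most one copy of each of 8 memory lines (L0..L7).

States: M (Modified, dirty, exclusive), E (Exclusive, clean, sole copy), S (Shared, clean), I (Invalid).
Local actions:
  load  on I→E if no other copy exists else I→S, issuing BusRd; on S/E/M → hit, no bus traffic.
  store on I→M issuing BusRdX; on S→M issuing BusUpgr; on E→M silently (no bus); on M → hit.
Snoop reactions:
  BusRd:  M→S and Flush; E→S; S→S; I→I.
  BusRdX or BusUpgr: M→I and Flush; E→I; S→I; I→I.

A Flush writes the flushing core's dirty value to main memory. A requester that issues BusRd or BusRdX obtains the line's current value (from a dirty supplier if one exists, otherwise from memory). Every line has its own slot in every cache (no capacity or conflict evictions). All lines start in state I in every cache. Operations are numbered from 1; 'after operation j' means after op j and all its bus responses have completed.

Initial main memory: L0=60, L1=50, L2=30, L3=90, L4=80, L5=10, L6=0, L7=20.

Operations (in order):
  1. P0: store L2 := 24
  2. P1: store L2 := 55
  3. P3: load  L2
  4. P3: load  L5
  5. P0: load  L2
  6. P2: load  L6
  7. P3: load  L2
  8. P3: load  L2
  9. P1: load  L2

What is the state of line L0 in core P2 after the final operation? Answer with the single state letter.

1. P0: store L2 := 24  bus=[BusRdX]  L2: P0=M P1=I P2=I P3=I  mem[L2]=30
2. P1: store L2 := 55  bus=[BusRdX,Flush]  L2: P0=I P1=M P2=I P3=I  mem[L2]=24
3. P3: load  L2  bus=[BusRd,Flush]  L2: P0=I P1=S P2=I P3=S  mem[L2]=55
4. P3: load  L5  bus=[BusRd]  L5: P0=I P1=I P2=I P3=E  mem[L5]=10
5. P0: load  L2  bus=[BusRd]  L2: P0=S P1=S P2=I P3=S  mem[L2]=55
6. P2: load  L6  bus=[BusRd]  L6: P0=I P1=I P2=E P3=I  mem[L6]=0
7. P3: load  L2  bus=[-]  L2: P0=S P1=S P2=I P3=S  mem[L2]=55
8. P3: load  L2  bus=[-]  L2: P0=S P1=S P2=I P3=S  mem[L2]=55
9. P1: load  L2  bus=[-]  L2: P0=S P1=S P2=I P3=S  mem[L2]=55

state = I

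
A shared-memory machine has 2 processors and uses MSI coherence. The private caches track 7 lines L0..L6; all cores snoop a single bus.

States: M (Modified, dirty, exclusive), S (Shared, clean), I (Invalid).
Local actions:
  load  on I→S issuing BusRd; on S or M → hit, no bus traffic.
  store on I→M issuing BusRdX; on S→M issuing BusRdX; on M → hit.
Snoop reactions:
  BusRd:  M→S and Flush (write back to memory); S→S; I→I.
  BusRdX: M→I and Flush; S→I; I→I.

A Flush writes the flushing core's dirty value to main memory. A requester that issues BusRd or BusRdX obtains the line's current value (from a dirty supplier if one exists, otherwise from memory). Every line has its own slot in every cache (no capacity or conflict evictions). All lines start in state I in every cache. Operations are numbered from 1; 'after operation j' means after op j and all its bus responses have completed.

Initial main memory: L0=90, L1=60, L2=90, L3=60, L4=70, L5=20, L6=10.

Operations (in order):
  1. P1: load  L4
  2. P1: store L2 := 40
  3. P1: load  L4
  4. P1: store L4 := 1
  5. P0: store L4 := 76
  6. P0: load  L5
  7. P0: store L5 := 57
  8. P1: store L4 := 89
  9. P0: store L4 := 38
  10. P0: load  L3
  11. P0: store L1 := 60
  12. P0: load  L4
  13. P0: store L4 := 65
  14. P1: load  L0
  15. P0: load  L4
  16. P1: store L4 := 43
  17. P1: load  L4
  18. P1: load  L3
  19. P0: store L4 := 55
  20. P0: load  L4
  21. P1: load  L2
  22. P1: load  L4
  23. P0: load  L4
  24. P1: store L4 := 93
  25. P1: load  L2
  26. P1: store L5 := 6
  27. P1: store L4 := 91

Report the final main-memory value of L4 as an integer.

memory[L4] = 55

1. P1: load  L4  bus=[BusRd]  L4: P0=I P1=S  mem[L4]=70
2. P1: store L2 := 40  bus=[BusRdX]  L2: P0=I P1=M  mem[L2]=90
3. P1: load  L4  bus=[-]  L4: P0=I P1=S  mem[L4]=70
4. P1: store L4 := 1  bus=[BusRdX]  L4: P0=I P1=M  mem[L4]=70
5. P0: store L4 := 76  bus=[BusRdX,Flush]  L4: P0=M P1=I  mem[L4]=1
6. P0: load  L5  bus=[BusRd]  L5: P0=S P1=I  mem[L5]=20
7. P0: store L5 := 57  bus=[BusRdX]  L5: P0=M P1=I  mem[L5]=20
8. P1: store L4 := 89  bus=[BusRdX,Flush]  L4: P0=I P1=M  mem[L4]=76
9. P0: store L4 := 38  bus=[BusRdX,Flush]  L4: P0=M P1=I  mem[L4]=89
10. P0: load  L3  bus=[BusRd]  L3: P0=S P1=I  mem[L3]=60
11. P0: store L1 := 60  bus=[BusRdX]  L1: P0=M P1=I  mem[L1]=60
12. P0: load  L4  bus=[-]  L4: P0=M P1=I  mem[L4]=89
13. P0: store L4 := 65  bus=[-]  L4: P0=M P1=I  mem[L4]=89
14. P1: load  L0  bus=[BusRd]  L0: P0=I P1=S  mem[L0]=90
15. P0: load  L4  bus=[-]  L4: P0=M P1=I  mem[L4]=89
16. P1: store L4 := 43  bus=[BusRdX,Flush]  L4: P0=I P1=M  mem[L4]=65
17. P1: load  L4  bus=[-]  L4: P0=I P1=M  mem[L4]=65
18. P1: load  L3  bus=[BusRd]  L3: P0=S P1=S  mem[L3]=60
19. P0: store L4 := 55  bus=[BusRdX,Flush]  L4: P0=M P1=I  mem[L4]=43
20. P0: load  L4  bus=[-]  L4: P0=M P1=I  mem[L4]=43
21. P1: load  L2  bus=[-]  L2: P0=I P1=M  mem[L2]=90
22. P1: load  L4  bus=[BusRd,Flush]  L4: P0=S P1=S  mem[L4]=55
23. P0: load  L4  bus=[-]  L4: P0=S P1=S  mem[L4]=55
24. P1: store L4 := 93  bus=[BusRdX]  L4: P0=I P1=M  mem[L4]=55
25. P1: load  L2  bus=[-]  L2: P0=I P1=M  mem[L2]=90
26. P1: store L5 := 6  bus=[BusRdX,Flush]  L5: P0=I P1=M  mem[L5]=57
27. P1: store L4 := 91  bus=[-]  L4: P0=I P1=M  mem[L4]=55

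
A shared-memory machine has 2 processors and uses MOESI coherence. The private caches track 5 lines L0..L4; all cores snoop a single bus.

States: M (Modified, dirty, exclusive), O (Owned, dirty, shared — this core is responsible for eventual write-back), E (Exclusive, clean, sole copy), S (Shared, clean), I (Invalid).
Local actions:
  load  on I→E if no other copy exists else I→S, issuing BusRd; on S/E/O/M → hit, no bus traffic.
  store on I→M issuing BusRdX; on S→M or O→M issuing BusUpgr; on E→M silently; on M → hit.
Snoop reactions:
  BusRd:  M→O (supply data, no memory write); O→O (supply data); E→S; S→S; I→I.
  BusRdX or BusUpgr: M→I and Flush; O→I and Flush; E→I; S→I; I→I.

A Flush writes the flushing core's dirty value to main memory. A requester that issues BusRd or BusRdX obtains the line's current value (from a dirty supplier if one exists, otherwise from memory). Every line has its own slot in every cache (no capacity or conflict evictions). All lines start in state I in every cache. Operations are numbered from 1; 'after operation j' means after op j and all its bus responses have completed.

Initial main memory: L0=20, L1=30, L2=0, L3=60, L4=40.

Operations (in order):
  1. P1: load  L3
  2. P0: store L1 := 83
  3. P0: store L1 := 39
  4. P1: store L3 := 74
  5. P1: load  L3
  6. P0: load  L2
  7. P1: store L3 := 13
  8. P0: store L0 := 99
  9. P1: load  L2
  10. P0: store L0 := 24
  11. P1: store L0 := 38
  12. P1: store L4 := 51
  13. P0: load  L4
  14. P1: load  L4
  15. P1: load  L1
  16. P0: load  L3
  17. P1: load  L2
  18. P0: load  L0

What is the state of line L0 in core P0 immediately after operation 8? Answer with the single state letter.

state = M

step 1: P1: load  L3  ⟶  IE  (L3)  txn=BusRd  M[L3]=60
step 2: P0: store L1 := 83  ⟶  MI  (L1)  txn=BusRdX  M[L1]=30
step 3: P0: store L1 := 39  ⟶  MI  (L1)  txn=∅  M[L1]=30
step 4: P1: store L3 := 74  ⟶  IM  (L3)  txn=∅  M[L3]=60
step 5: P1: load  L3  ⟶  IM  (L3)  txn=∅  M[L3]=60
step 6: P0: load  L2  ⟶  EI  (L2)  txn=BusRd  M[L2]=0
step 7: P1: store L3 := 13  ⟶  IM  (L3)  txn=∅  M[L3]=60
step 8: P0: store L0 := 99  ⟶  MI  (L0)  txn=BusRdX  M[L0]=20
step 9: P1: load  L2  ⟶  SS  (L2)  txn=BusRd  M[L2]=0
step 10: P0: store L0 := 24  ⟶  MI  (L0)  txn=∅  M[L0]=20
step 11: P1: store L0 := 38  ⟶  IM  (L0)  txn=BusRdX+Flush  M[L0]=24
step 12: P1: store L4 := 51  ⟶  IM  (L4)  txn=BusRdX  M[L4]=40
step 13: P0: load  L4  ⟶  SO  (L4)  txn=BusRd  M[L4]=40
step 14: P1: load  L4  ⟶  SO  (L4)  txn=∅  M[L4]=40
step 15: P1: load  L1  ⟶  OS  (L1)  txn=BusRd  M[L1]=30
step 16: P0: load  L3  ⟶  SO  (L3)  txn=BusRd  M[L3]=60
step 17: P1: load  L2  ⟶  SS  (L2)  txn=∅  M[L2]=0
step 18: P0: load  L0  ⟶  SO  (L0)  txn=BusRd  M[L0]=24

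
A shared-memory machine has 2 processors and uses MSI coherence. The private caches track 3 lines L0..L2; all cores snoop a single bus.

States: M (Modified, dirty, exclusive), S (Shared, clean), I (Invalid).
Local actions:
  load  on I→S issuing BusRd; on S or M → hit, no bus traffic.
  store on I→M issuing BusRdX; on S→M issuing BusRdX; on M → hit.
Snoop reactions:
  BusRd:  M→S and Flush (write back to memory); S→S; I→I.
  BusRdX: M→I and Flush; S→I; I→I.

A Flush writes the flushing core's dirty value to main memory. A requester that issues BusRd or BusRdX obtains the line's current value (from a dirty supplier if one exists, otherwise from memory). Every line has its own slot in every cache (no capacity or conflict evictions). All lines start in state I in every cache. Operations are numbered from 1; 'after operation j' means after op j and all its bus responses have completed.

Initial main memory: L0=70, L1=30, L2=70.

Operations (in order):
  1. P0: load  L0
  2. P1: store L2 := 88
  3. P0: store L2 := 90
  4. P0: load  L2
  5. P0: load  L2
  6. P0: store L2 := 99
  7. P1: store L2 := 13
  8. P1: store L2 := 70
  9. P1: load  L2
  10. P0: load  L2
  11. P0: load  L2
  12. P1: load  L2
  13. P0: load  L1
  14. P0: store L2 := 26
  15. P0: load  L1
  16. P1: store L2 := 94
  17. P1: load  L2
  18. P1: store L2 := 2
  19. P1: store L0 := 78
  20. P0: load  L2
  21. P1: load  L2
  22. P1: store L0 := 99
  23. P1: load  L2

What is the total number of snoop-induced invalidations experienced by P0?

step 1: P0: load  L0  ⟶  SI  (L0)  txn=BusRd  M[L0]=70
step 2: P1: store L2 := 88  ⟶  IM  (L2)  txn=BusRdX  M[L2]=70
step 3: P0: store L2 := 90  ⟶  MI  (L2)  txn=BusRdX+Flush  M[L2]=88
step 4: P0: load  L2  ⟶  MI  (L2)  txn=∅  M[L2]=88
step 5: P0: load  L2  ⟶  MI  (L2)  txn=∅  M[L2]=88
step 6: P0: store L2 := 99  ⟶  MI  (L2)  txn=∅  M[L2]=88
step 7: P1: store L2 := 13  ⟶  IM  (L2)  txn=BusRdX+Flush  M[L2]=99
step 8: P1: store L2 := 70  ⟶  IM  (L2)  txn=∅  M[L2]=99
step 9: P1: load  L2  ⟶  IM  (L2)  txn=∅  M[L2]=99
step 10: P0: load  L2  ⟶  SS  (L2)  txn=BusRd+Flush  M[L2]=70
step 11: P0: load  L2  ⟶  SS  (L2)  txn=∅  M[L2]=70
step 12: P1: load  L2  ⟶  SS  (L2)  txn=∅  M[L2]=70
step 13: P0: load  L1  ⟶  SI  (L1)  txn=BusRd  M[L1]=30
step 14: P0: store L2 := 26  ⟶  MI  (L2)  txn=BusRdX  M[L2]=70
step 15: P0: load  L1  ⟶  SI  (L1)  txn=∅  M[L1]=30
step 16: P1: store L2 := 94  ⟶  IM  (L2)  txn=BusRdX+Flush  M[L2]=26
step 17: P1: load  L2  ⟶  IM  (L2)  txn=∅  M[L2]=26
step 18: P1: store L2 := 2  ⟶  IM  (L2)  txn=∅  M[L2]=26
step 19: P1: store L0 := 78  ⟶  IM  (L0)  txn=BusRdX  M[L0]=70
step 20: P0: load  L2  ⟶  SS  (L2)  txn=BusRd+Flush  M[L2]=2
step 21: P1: load  L2  ⟶  SS  (L2)  txn=∅  M[L2]=2
step 22: P1: store L0 := 99  ⟶  IM  (L0)  txn=∅  M[L0]=70
step 23: P1: load  L2  ⟶  SS  (L2)  txn=∅  M[L2]=2

invalidations = 3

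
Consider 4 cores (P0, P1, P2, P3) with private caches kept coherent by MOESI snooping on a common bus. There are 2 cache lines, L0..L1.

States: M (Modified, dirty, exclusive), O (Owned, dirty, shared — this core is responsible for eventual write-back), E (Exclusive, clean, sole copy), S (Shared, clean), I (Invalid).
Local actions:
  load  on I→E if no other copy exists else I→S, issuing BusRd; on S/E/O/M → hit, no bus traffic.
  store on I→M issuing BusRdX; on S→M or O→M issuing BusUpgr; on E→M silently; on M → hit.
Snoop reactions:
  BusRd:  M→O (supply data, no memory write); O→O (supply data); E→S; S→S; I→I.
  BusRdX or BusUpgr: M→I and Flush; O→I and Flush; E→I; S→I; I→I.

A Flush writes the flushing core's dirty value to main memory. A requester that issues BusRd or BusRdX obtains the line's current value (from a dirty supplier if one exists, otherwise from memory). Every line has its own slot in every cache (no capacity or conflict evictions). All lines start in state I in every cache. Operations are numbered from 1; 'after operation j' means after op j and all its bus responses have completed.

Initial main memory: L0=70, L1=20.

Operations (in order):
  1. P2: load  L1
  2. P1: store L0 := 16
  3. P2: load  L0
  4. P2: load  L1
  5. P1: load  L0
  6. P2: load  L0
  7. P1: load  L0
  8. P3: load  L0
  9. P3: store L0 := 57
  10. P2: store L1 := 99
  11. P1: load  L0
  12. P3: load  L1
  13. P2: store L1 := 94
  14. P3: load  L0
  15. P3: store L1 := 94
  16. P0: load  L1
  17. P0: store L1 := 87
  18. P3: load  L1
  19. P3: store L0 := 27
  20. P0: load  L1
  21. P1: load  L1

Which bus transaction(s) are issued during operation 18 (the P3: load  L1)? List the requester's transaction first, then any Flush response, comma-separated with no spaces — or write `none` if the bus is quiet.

bus = BusRd

  op1 P2: load  L1 → I/I/E/I on L1; bus BusRd; mem=20
  op2 P1: store L0 := 16 → I/M/I/I on L0; bus BusRdX; mem=70
  op3 P2: load  L0 → I/O/S/I on L0; bus BusRd; mem=70
  op4 P2: load  L1 → I/I/E/I on L1; bus (none); mem=20
  op5 P1: load  L0 → I/O/S/I on L0; bus (none); mem=70
  op6 P2: load  L0 → I/O/S/I on L0; bus (none); mem=70
  op7 P1: load  L0 → I/O/S/I on L0; bus (none); mem=70
  op8 P3: load  L0 → I/O/S/S on L0; bus BusRd; mem=70
  op9 P3: store L0 := 57 → I/I/I/M on L0; bus BusUpgr Flush; mem=16
  op10 P2: store L1 := 99 → I/I/M/I on L1; bus (none); mem=20
  op11 P1: load  L0 → I/S/I/O on L0; bus BusRd; mem=16
  op12 P3: load  L1 → I/I/O/S on L1; bus BusRd; mem=20
  op13 P2: store L1 := 94 → I/I/M/I on L1; bus BusUpgr; mem=20
  op14 P3: load  L0 → I/S/I/O on L0; bus (none); mem=16
  op15 P3: store L1 := 94 → I/I/I/M on L1; bus BusRdX Flush; mem=94
  op16 P0: load  L1 → S/I/I/O on L1; bus BusRd; mem=94
  op17 P0: store L1 := 87 → M/I/I/I on L1; bus BusUpgr Flush; mem=94
  op18 P3: load  L1 → O/I/I/S on L1; bus BusRd; mem=94
  op19 P3: store L0 := 27 → I/I/I/M on L0; bus BusUpgr; mem=16
  op20 P0: load  L1 → O/I/I/S on L1; bus (none); mem=94
  op21 P1: load  L1 → O/S/I/S on L1; bus BusRd; mem=94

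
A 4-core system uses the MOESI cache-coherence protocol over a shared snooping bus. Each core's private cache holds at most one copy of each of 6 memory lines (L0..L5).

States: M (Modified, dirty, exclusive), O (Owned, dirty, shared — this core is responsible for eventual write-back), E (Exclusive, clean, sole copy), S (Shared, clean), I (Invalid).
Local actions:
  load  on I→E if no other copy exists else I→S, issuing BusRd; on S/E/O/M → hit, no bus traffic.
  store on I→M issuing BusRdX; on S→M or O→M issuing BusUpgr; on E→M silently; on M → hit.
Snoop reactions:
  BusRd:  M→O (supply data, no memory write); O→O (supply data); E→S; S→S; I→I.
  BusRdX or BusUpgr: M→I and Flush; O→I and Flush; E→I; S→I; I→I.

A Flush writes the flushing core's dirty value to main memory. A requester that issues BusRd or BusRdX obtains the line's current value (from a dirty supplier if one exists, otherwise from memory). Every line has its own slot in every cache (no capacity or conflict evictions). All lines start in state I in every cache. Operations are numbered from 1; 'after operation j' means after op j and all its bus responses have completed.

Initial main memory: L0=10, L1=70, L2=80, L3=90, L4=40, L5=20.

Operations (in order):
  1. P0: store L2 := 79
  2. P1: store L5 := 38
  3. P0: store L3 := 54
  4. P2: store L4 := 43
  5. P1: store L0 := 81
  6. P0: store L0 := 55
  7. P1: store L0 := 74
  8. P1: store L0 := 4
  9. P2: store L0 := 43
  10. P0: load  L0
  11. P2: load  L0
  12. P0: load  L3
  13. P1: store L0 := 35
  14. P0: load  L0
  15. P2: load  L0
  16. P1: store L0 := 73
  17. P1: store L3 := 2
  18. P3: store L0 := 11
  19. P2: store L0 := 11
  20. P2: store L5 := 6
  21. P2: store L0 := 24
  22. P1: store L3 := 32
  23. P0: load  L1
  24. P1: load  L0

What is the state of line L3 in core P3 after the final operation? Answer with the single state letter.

state = I

[1] P0: store L2 := 79 | P0:M(79), P1:I, P2:I, P3:I | bus: BusRdX
[2] P1: store L5 := 38 | P0:I, P1:M(38), P2:I, P3:I | bus: BusRdX
[3] P0: store L3 := 54 | P0:M(54), P1:I, P2:I, P3:I | bus: BusRdX
[4] P2: store L4 := 43 | P0:I, P1:I, P2:M(43), P3:I | bus: BusRdX
[5] P1: store L0 := 81 | P0:I, P1:M(81), P2:I, P3:I | bus: BusRdX
[6] P0: store L0 := 55 | P0:M(55), P1:I, P2:I, P3:I | bus: BusRdX,Flush
[7] P1: store L0 := 74 | P0:I, P1:M(74), P2:I, P3:I | bus: BusRdX,Flush
[8] P1: store L0 := 4 | P0:I, P1:M(4), P2:I, P3:I | bus: none
[9] P2: store L0 := 43 | P0:I, P1:I, P2:M(43), P3:I | bus: BusRdX,Flush
[10] P0: load  L0 | P0:S(43), P1:I, P2:O(43), P3:I | bus: BusRd
[11] P2: load  L0 | P0:S(43), P1:I, P2:O(43), P3:I | bus: none
[12] P0: load  L3 | P0:M(54), P1:I, P2:I, P3:I | bus: none
[13] P1: store L0 := 35 | P0:I, P1:M(35), P2:I, P3:I | bus: BusRdX,Flush
[14] P0: load  L0 | P0:S(35), P1:O(35), P2:I, P3:I | bus: BusRd
[15] P2: load  L0 | P0:S(35), P1:O(35), P2:S(35), P3:I | bus: BusRd
[16] P1: store L0 := 73 | P0:I, P1:M(73), P2:I, P3:I | bus: BusUpgr
[17] P1: store L3 := 2 | P0:I, P1:M(2), P2:I, P3:I | bus: BusRdX,Flush
[18] P3: store L0 := 11 | P0:I, P1:I, P2:I, P3:M(11) | bus: BusRdX,Flush
[19] P2: store L0 := 11 | P0:I, P1:I, P2:M(11), P3:I | bus: BusRdX,Flush
[20] P2: store L5 := 6 | P0:I, P1:I, P2:M(6), P3:I | bus: BusRdX,Flush
[21] P2: store L0 := 24 | P0:I, P1:I, P2:M(24), P3:I | bus: none
[22] P1: store L3 := 32 | P0:I, P1:M(32), P2:I, P3:I | bus: none
[23] P0: load  L1 | P0:E(70), P1:I, P2:I, P3:I | bus: BusRd
[24] P1: load  L0 | P0:I, P1:S(24), P2:O(24), P3:I | bus: BusRd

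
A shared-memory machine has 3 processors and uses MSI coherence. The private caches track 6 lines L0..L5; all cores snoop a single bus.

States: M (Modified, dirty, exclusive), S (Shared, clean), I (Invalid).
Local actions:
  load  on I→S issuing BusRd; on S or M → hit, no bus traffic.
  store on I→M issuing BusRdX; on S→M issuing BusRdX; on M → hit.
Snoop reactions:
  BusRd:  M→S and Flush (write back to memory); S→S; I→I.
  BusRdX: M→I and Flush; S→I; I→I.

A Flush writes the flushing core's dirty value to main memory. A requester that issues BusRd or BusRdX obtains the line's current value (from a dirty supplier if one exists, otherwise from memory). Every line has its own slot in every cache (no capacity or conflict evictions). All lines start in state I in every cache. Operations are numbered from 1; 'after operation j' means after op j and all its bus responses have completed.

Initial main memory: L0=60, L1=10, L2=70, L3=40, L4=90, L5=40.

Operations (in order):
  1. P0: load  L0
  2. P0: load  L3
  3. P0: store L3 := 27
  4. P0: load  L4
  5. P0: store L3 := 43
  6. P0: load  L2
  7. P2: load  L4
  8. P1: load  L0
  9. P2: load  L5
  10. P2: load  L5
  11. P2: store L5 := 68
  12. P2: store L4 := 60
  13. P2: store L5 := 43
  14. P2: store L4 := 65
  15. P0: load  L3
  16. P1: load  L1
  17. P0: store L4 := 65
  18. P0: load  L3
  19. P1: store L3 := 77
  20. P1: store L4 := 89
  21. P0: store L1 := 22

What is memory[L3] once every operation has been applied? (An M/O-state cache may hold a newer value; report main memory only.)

[1] P0: load  L0 | P0:S(60), P1:I, P2:I | bus: BusRd
[2] P0: load  L3 | P0:S(40), P1:I, P2:I | bus: BusRd
[3] P0: store L3 := 27 | P0:M(27), P1:I, P2:I | bus: BusRdX
[4] P0: load  L4 | P0:S(90), P1:I, P2:I | bus: BusRd
[5] P0: store L3 := 43 | P0:M(43), P1:I, P2:I | bus: none
[6] P0: load  L2 | P0:S(70), P1:I, P2:I | bus: BusRd
[7] P2: load  L4 | P0:S(90), P1:I, P2:S(90) | bus: BusRd
[8] P1: load  L0 | P0:S(60), P1:S(60), P2:I | bus: BusRd
[9] P2: load  L5 | P0:I, P1:I, P2:S(40) | bus: BusRd
[10] P2: load  L5 | P0:I, P1:I, P2:S(40) | bus: none
[11] P2: store L5 := 68 | P0:I, P1:I, P2:M(68) | bus: BusRdX
[12] P2: store L4 := 60 | P0:I, P1:I, P2:M(60) | bus: BusRdX
[13] P2: store L5 := 43 | P0:I, P1:I, P2:M(43) | bus: none
[14] P2: store L4 := 65 | P0:I, P1:I, P2:M(65) | bus: none
[15] P0: load  L3 | P0:M(43), P1:I, P2:I | bus: none
[16] P1: load  L1 | P0:I, P1:S(10), P2:I | bus: BusRd
[17] P0: store L4 := 65 | P0:M(65), P1:I, P2:I | bus: BusRdX,Flush
[18] P0: load  L3 | P0:M(43), P1:I, P2:I | bus: none
[19] P1: store L3 := 77 | P0:I, P1:M(77), P2:I | bus: BusRdX,Flush
[20] P1: store L4 := 89 | P0:I, P1:M(89), P2:I | bus: BusRdX,Flush
[21] P0: store L1 := 22 | P0:M(22), P1:I, P2:I | bus: BusRdX

memory[L3] = 43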